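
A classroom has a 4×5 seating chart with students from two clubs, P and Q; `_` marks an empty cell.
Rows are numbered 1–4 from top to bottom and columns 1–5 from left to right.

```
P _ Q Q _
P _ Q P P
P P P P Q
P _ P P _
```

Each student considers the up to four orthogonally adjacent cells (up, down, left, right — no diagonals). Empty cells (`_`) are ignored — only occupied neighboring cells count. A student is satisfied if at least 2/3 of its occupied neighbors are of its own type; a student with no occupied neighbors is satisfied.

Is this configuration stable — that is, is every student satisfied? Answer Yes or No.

No

(1,1)P 1/1 ✓
(1,3)Q 2/2 ✓
(1,4)Q 1/2 ✗
(2,1)P 2/2 ✓
(2,3)Q 1/3 ✗
(2,4)P 2/4 ✗
(2,5)P 1/2 ✗
(3,1)P 3/3 ✓
(3,2)P 2/2 ✓
(3,3)P 3/4 ✓
(3,4)P 3/4 ✓
(3,5)Q 0/2 ✗
(4,1)P 1/1 ✓
(4,3)P 2/2 ✓
(4,4)P 2/2 ✓
For instance (1,4) has only 1/2 same-type neighbors, below 2/3.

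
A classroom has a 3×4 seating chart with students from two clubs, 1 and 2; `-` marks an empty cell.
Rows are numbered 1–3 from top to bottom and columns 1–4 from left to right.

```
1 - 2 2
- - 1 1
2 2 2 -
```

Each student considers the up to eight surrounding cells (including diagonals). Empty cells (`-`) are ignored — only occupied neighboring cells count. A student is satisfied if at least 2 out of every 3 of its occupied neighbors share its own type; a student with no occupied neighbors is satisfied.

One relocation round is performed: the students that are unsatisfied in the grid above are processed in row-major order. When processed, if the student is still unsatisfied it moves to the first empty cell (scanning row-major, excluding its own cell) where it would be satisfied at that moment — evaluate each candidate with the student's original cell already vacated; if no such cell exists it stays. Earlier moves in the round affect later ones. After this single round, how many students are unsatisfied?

2

Initially unsatisfied (in order): (1,3), (1,4), (2,3), (2,4), (3,3).
  (1,3) → (2,1).
  (1,4) → (2,2).
  (2,3) → (1,4).
  (2,4): no empty cell satisfies it; stays.
  (3,3): now satisfied by earlier moves; stays.
Resulting grid:
1 - - 1
2 2 - 1
2 2 2 -
Unsatisfied now: (1,1), (2,4).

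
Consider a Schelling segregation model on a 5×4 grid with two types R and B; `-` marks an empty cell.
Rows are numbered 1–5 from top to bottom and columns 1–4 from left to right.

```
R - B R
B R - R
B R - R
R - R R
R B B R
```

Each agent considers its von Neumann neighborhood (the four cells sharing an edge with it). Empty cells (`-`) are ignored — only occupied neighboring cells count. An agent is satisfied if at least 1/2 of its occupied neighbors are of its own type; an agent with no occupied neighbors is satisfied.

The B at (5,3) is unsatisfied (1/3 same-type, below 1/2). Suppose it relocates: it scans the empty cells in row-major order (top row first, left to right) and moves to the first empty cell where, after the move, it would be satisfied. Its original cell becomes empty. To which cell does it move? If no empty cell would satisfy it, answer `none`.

none

Vacating (5,3). Empty cells in order:
  (1,2): 1/3 same-type → still unsatisfied.
  (2,3): 1/3 same-type → still unsatisfied.
  (3,3): 0/3 same-type → still unsatisfied.
  (4,2): 1/4 same-type → still unsatisfied.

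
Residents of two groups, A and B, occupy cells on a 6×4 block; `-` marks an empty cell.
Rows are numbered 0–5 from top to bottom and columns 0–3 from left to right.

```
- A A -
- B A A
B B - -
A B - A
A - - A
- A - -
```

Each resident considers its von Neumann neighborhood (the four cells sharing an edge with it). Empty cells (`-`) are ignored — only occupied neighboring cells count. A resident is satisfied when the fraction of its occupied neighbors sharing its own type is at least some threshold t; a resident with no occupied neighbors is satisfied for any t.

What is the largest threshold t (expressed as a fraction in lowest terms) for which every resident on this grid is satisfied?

Row 0: (0,1)A 1/2 · (0,2)A 2/2
Row 1: (1,1)B 1/3 · (1,2)A 2/3 · (1,3)A 1/1
Row 2: (2,0)B 1/2 · (2,1)B 3/3
Row 3: (3,0)A 1/3 · (3,1)B 1/2 · (3,3)A 1/1
Row 4: (4,0)A 1/1 · (4,3)A 1/1
Row 5: (5,1)A — no occupied neighbors
The smallest same-type fraction is 1/3 at (1,1), which reduces to 1/3. Any threshold above that leaves this resident unsatisfied.

1/3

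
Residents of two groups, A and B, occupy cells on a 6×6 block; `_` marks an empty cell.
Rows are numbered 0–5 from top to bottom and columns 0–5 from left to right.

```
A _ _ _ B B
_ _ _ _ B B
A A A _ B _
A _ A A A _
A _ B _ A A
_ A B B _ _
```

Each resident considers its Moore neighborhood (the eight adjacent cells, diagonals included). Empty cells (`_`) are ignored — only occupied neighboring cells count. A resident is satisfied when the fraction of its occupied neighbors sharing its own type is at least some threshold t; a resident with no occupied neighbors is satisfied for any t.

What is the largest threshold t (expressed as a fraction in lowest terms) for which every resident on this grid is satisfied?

Row 0: (0,0)A — no occupied neighbors · (0,4)B 3/3 · (0,5)B 3/3
Row 1: (1,4)B 4/4 · (1,5)B 4/4
Row 2: (2,0)A 2/2 · (2,1)A 4/4 · (2,2)A 3/3 · (2,4)B 2/4
Row 3: (3,0)A 3/3 · (3,2)A 3/4 · (3,3)A 4/6 · (3,4)A 3/4
Row 4: (4,0)A 2/2 · (4,2)B 2/5 · (4,4)A 3/4 · (4,5)A 2/2
Row 5: (5,1)A 1/3 · (5,2)B 2/3 · (5,3)B 2/3
The smallest same-type fraction is 1/3 at (5,1), which reduces to 1/3. Any threshold above that leaves this resident unsatisfied.

1/3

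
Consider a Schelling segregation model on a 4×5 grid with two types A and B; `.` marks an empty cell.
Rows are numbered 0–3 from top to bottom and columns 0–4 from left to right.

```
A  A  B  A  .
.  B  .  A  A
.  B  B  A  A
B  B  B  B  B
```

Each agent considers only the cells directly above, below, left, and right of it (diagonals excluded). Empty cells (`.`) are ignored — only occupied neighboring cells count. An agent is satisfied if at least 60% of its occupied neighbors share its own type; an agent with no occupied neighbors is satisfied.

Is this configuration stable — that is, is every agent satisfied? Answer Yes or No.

No

Row 0: (0,0)A 1/1 satisfied · (0,1)A 1/3 not · (0,2)B 0/2 not · (0,3)A 1/2 not
Row 1: (1,1)B 1/2 not · (1,3)A 3/3 satisfied · (1,4)A 2/2 satisfied
Row 2: (2,1)B 3/3 satisfied · (2,2)B 2/3 satisfied · (2,3)A 2/4 not · (2,4)A 2/3 satisfied
Row 3: (3,0)B 1/1 satisfied · (3,1)B 3/3 satisfied · (3,2)B 3/3 satisfied · (3,3)B 2/3 satisfied · (3,4)B 1/2 not
For instance (0,1) has only 1/3 same-type neighbors, below 3/5.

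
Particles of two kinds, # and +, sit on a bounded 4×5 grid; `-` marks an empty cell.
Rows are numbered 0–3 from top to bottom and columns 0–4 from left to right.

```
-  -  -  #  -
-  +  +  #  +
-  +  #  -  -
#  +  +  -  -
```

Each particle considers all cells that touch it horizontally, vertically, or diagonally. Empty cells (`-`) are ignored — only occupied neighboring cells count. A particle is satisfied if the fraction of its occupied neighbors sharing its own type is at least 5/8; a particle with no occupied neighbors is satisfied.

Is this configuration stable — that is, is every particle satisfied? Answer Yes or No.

No

Row 0: (0,3)# 1/3 unhappy
Row 1: (1,1)+ 2/3 ok · (1,2)+ 2/5 unhappy · (1,3)# 2/4 unhappy · (1,4)+ 0/2 unhappy
Row 2: (2,1)+ 4/6 ok · (2,2)# 1/6 unhappy
Row 3: (3,0)# 0/2 unhappy · (3,1)+ 2/4 unhappy · (3,2)+ 2/3 ok
For instance (0,3) has only 1/3 same-type neighbors, below 5/8.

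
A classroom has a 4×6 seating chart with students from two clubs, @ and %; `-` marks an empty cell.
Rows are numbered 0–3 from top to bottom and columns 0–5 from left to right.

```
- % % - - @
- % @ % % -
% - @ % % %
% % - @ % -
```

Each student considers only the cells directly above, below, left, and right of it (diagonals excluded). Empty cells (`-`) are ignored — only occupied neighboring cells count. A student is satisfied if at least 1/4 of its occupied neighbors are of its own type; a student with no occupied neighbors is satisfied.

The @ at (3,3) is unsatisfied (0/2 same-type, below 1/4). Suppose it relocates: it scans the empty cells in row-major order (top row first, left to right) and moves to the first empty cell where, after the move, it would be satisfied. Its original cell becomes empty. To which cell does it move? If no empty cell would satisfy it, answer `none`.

(0,4)

Vacating (3,3). Empty cells in order:
  (0,0): 0/1 same-type → still unsatisfied.
  (0,3): 0/2 same-type → still unsatisfied.
  (0,4): 1/2 same-type → satisfied — stop here.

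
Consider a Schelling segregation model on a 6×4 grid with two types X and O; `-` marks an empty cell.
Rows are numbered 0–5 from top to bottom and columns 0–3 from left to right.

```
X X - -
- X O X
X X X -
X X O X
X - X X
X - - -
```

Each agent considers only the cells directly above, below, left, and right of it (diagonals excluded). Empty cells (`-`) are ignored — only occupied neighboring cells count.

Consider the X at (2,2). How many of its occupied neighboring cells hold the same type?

Occupied neighbors of (2,2): (1,2)=O, (3,2)=O, (2,1)=X.
Same type (X): 1 of 3.

1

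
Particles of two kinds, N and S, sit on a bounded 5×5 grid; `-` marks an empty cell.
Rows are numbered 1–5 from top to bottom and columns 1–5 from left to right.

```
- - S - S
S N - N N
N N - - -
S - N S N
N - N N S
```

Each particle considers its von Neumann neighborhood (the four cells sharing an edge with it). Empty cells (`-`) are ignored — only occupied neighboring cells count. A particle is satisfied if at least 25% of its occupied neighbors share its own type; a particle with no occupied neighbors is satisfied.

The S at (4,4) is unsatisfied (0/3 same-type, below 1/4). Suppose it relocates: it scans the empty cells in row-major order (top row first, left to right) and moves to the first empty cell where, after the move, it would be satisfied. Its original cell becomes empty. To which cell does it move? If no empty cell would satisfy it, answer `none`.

Vacating (4,4). Empty cells in order:
  (1,1): 1/1 same-type → satisfied — stop here.

(1,1)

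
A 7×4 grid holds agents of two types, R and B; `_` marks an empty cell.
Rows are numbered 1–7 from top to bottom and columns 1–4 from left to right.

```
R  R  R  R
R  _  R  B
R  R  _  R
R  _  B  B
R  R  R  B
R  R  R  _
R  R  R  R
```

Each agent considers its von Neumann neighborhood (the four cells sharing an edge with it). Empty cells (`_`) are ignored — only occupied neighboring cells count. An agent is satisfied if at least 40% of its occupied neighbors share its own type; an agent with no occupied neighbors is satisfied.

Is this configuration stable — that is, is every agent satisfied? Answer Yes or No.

No

Row 1: (1,1)R 2/2 satisfied · (1,2)R 2/2 satisfied · (1,3)R 3/3 satisfied · (1,4)R 1/2 satisfied
Row 2: (2,1)R 2/2 satisfied · (2,3)R 1/2 satisfied · (2,4)B 0/3 not
Row 3: (3,1)R 3/3 satisfied · (3,2)R 1/1 satisfied · (3,4)R 0/2 not
Row 4: (4,1)R 2/2 satisfied · (4,3)B 1/2 satisfied · (4,4)B 2/3 satisfied
Row 5: (5,1)R 3/3 satisfied · (5,2)R 3/3 satisfied · (5,3)R 2/4 satisfied · (5,4)B 1/2 satisfied
Row 6: (6,1)R 3/3 satisfied · (6,2)R 4/4 satisfied · (6,3)R 3/3 satisfied
Row 7: (7,1)R 2/2 satisfied · (7,2)R 3/3 satisfied · (7,3)R 3/3 satisfied · (7,4)R 1/1 satisfied
For instance (2,4) has only 0/3 same-type neighbors, below 2/5.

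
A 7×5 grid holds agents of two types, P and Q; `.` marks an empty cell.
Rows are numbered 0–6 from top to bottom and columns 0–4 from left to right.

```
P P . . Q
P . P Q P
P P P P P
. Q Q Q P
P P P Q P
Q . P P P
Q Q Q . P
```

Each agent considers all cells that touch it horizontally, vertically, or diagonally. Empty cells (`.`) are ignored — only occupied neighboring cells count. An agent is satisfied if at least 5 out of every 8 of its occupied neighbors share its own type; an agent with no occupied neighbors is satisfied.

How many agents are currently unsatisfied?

Row 0: (0,0)P 2/2 ok · (0,1)P 3/3 ok · (0,4)Q 1/2 unhappy
Row 1: (1,0)P 4/4 ok · (1,2)P 4/5 ok · (1,3)Q 1/6 unhappy · (1,4)P 2/4 unhappy
Row 2: (2,0)P 2/3 ok · (2,1)P 4/6 ok · (2,2)P 3/7 unhappy · (2,3)P 5/8 ok · (2,4)P 3/5 unhappy
Row 3: (3,1)Q 1/7 unhappy · (3,2)Q 3/8 unhappy · (3,3)Q 2/8 unhappy · (3,4)P 3/5 unhappy
Row 4: (4,0)P 1/3 unhappy · (4,1)P 3/6 unhappy · (4,2)P 3/7 unhappy · (4,3)Q 2/8 unhappy · (4,4)P 3/5 unhappy
Row 5: (5,0)Q 2/4 unhappy · (5,2)P 3/6 unhappy · (5,3)P 5/7 ok · (5,4)P 3/4 ok
Row 6: (6,0)Q 2/2 ok · (6,1)Q 3/4 ok · (6,2)Q 1/3 unhappy · (6,4)P 2/2 ok
Unsatisfied: (0,4), (1,3), (1,4), (2,2), (2,4), (3,1), (3,2), (3,3), (3,4), (4,0), (4,1), (4,2), (4,3), (4,4), (5,0), (5,2), (6,2) — 17 in total.

17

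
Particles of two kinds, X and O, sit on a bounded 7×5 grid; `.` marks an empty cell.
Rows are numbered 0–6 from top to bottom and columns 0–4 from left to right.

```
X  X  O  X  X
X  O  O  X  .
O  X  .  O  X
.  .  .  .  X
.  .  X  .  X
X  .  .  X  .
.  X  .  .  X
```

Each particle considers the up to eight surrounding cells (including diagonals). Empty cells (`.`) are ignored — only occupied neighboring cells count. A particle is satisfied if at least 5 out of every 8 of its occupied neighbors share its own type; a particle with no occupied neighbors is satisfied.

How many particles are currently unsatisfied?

Row 0: (0,0)X 2/3 satisfied · (0,1)X 2/5 not · (0,2)O 2/5 not · (0,3)X 2/4 not · (0,4)X 2/2 satisfied
Row 1: (1,0)X 3/5 not · (1,1)O 3/7 not · (1,2)O 3/7 not · (1,3)X 3/6 not
Row 2: (2,0)O 1/3 not · (2,1)X 1/4 not · (2,3)O 1/4 not · (2,4)X 2/3 satisfied
Row 3: (3,4)X 2/3 satisfied
Row 4: (4,2)X 1/1 satisfied · (4,4)X 2/2 satisfied
Row 5: (5,0)X 1/1 satisfied · (5,3)X 3/3 satisfied
Row 6: (6,1)X 1/1 satisfied · (6,4)X 1/1 satisfied
Unsatisfied: (0,1), (0,2), (0,3), (1,0), (1,1), (1,2), (1,3), (2,0), (2,1), (2,3) — 10 in total.

10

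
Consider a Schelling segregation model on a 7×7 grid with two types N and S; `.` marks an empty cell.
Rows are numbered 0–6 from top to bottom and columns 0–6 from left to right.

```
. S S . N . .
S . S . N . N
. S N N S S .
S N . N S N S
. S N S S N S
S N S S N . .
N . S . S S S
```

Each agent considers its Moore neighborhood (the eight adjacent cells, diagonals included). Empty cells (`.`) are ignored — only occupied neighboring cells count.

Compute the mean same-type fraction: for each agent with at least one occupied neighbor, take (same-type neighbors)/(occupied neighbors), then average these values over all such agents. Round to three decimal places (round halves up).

Row 0: (0,1)S 3/3 · (0,2)S 2/2 · (0,4)N 1/1
Row 1: (1,0)S 2/2 · (1,2)S 3/5 · (1,4)N 2/4 · (1,6)N 0/1
Row 2: (2,1)S 3/5 · (2,2)N 3/5 · (2,3)N 3/6 · (2,4)S 2/6 · (2,5)S 3/6
Row 3: (3,0)S 2/3 · (3,1)N 2/5 · (3,3)N 3/7 · (3,4)S 4/8 · (3,5)N 1/7 · (3,6)S 2/4
Row 4: (4,1)S 3/6 · (4,2)N 3/7 · (4,3)S 4/7 · (4,4)S 3/7 · (4,5)N 2/6 · (4,6)S 1/3
Row 5: (5,0)S 1/3 · (5,1)N 2/6 · (5,2)S 4/6 · (5,3)S 5/7 · (5,4)N 1/6
Row 6: (6,0)N 1/2 · (6,2)S 2/3 · (6,4)S 2/3 · (6,5)S 2/3 · (6,6)S 1/1
Sum over 34 agents: 3/3 + 2/2 + 1/1 + 2/2 + 3/5 + 2/4 + 0/1 + 3/5 + 3/5 + 3/6 + 2/6 + 3/6 + 2/3 + 2/5 + 3/7 + 4/8 + 1/7 + 2/4 + 3/6 + 3/7 + 4/7 + 3/7 + 2/6 + 1/3 + 1/3 + 2/6 + 4/6 + 5/7 + 1/6 + 1/2 + 2/3 + 2/3 + 2/3 + 1/1 = 1951/105; mean = 1951/105 ÷ 34 = 1951/3570 = 0.546498… → 0.546.

0.546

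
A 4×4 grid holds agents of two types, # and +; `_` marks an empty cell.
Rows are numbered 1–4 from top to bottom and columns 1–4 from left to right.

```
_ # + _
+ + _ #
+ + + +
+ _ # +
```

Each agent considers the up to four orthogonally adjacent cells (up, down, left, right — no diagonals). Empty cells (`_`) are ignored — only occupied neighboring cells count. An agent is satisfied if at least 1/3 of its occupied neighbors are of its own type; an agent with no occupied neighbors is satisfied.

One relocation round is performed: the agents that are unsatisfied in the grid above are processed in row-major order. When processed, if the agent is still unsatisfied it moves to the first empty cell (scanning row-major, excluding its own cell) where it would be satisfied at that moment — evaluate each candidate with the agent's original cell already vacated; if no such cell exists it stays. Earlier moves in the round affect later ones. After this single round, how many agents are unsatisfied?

0

Initially unsatisfied (in order): (1,2), (1,3), (2,4), (4,3).
  (1,2) → (1,4).
  (1,3) → (1,1).
  (2,4): now satisfied by earlier moves; stays.
  (4,3) → (1,3).
Resulting grid:
+ _ # #
+ + _ #
+ + + +
+ _ _ +
All satisfied now.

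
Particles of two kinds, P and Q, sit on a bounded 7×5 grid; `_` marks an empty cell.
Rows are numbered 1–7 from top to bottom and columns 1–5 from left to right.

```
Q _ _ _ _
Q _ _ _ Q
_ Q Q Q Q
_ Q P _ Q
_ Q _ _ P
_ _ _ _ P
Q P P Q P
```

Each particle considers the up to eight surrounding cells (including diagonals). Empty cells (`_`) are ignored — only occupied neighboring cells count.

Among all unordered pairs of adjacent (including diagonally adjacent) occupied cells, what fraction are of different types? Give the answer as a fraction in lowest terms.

Scan each occupied cell's neighbors to the right and below (and the two forward diagonals) so each pair is counted once.
From row 1: 0 unlike of 1 pairs (running 0/1).
From row 2: 0 unlike of 3 pairs (running 0/4).
From row 3: 3 unlike of 10 pairs (running 3/14).
From row 4: 3 unlike of 4 pairs (running 6/18).
From row 5: 0 unlike of 1 pairs (running 6/19).
From row 6: 1 unlike of 2 pairs (running 7/21).
From row 7: 3 unlike of 4 pairs (running 10/25).
Total adjacent occupied pairs: 25; unlike-type pairs: 10.
10/25 reduces to 2/5.

2/5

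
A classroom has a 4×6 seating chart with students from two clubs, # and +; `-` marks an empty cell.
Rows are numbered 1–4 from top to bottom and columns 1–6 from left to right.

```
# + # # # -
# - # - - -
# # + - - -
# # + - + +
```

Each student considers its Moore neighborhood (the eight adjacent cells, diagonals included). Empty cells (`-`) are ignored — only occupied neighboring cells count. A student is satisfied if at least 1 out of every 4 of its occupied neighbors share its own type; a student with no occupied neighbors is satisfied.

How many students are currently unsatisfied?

1

(1,1)# 1/2 satisfied
(1,2)+ 0/4 not
(1,3)# 2/3 satisfied
(1,4)# 3/3 satisfied
(1,5)# 1/1 satisfied
(2,1)# 3/4 satisfied
(2,3)# 3/5 satisfied
(3,1)# 4/4 satisfied
(3,2)# 5/7 satisfied
(3,3)+ 1/4 satisfied
(4,1)# 3/3 satisfied
(4,2)# 3/5 satisfied
(4,3)+ 1/3 satisfied
(4,5)+ 1/1 satisfied
(4,6)+ 1/1 satisfied
Unsatisfied: (1,2) — 1 in total.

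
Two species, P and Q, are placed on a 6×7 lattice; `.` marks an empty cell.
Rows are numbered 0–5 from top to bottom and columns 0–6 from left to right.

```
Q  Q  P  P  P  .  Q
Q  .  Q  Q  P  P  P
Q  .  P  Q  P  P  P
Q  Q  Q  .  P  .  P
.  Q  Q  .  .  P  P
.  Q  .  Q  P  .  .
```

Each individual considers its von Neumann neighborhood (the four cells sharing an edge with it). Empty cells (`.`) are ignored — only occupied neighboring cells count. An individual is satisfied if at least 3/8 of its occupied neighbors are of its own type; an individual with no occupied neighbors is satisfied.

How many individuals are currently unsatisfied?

(0,0)Q 2/2 satisfied
(0,1)Q 1/2 satisfied
(0,2)P 1/3 not
(0,3)P 2/3 satisfied
(0,4)P 2/2 satisfied
(0,6)Q 0/1 not
(1,0)Q 2/2 satisfied
(1,2)Q 1/3 not
(1,3)Q 2/4 satisfied
(1,4)P 3/4 satisfied
(1,5)P 3/3 satisfied
(1,6)P 2/3 satisfied
(2,0)Q 2/2 satisfied
(2,2)P 0/3 not
(2,3)Q 1/3 not
(2,4)P 3/4 satisfied
(2,5)P 3/3 satisfied
(2,6)P 3/3 satisfied
(3,0)Q 2/2 satisfied
(3,1)Q 3/3 satisfied
(3,2)Q 2/3 satisfied
(3,4)P 1/1 satisfied
(3,6)P 2/2 satisfied
(4,1)Q 3/3 satisfied
(4,2)Q 2/2 satisfied
(4,5)P 1/1 satisfied
(4,6)P 2/2 satisfied
(5,1)Q 1/1 satisfied
(5,3)Q 0/1 not
(5,4)P 0/1 not
Unsatisfied: (0,2), (0,6), (1,2), (2,2), (2,3), (5,3), (5,4) — 7 in total.

7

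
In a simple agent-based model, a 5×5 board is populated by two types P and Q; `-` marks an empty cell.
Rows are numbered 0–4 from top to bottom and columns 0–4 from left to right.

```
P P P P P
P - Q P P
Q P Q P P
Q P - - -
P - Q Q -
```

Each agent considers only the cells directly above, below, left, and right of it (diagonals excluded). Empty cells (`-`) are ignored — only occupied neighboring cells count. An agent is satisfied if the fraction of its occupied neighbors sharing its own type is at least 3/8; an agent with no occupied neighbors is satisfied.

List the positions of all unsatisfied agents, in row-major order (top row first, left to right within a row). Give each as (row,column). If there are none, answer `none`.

(0,0)P 2/2 ok
(0,1)P 2/2 ok
(0,2)P 2/3 ok
(0,3)P 3/3 ok
(0,4)P 2/2 ok
(1,0)P 1/2 ok
(1,2)Q 1/3 unhappy
(1,3)P 3/4 ok
(1,4)P 3/3 ok
(2,0)Q 1/3 unhappy
(2,1)P 1/3 unhappy
(2,2)Q 1/3 unhappy
(2,3)P 2/3 ok
(2,4)P 2/2 ok
(3,0)Q 1/3 unhappy
(3,1)P 1/2 ok
(4,0)P 0/1 unhappy
(4,2)Q 1/1 ok
(4,3)Q 1/1 ok

(1,2), (2,0), (2,1), (2,2), (3,0), (4,0)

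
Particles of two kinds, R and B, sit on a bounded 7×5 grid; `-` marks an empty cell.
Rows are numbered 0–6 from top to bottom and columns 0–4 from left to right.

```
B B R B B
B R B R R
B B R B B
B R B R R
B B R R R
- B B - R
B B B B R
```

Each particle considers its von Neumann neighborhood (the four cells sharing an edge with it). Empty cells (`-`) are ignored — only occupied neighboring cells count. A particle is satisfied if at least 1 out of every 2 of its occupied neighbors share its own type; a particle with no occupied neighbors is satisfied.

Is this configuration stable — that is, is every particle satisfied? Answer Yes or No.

No

(0,0)B 2/2 ok
(0,1)B 1/3 unhappy
(0,2)R 0/3 unhappy
(0,3)B 1/3 unhappy
(0,4)B 1/2 ok
(1,0)B 2/3 ok
(1,1)R 0/4 unhappy
(1,2)B 0/4 unhappy
(1,3)R 1/4 unhappy
(1,4)R 1/3 unhappy
(2,0)B 3/3 ok
(2,1)B 1/4 unhappy
(2,2)R 0/4 unhappy
(2,3)B 1/4 unhappy
(2,4)B 1/3 unhappy
(3,0)B 2/3 ok
(3,1)R 0/4 unhappy
(3,2)B 0/4 unhappy
(3,3)R 2/4 ok
(3,4)R 2/3 ok
(4,0)B 2/2 ok
(4,1)B 2/4 ok
(4,2)R 1/4 unhappy
(4,3)R 3/3 ok
(4,4)R 3/3 ok
(5,1)B 3/3 ok
(5,2)B 2/3 ok
(5,4)R 2/2 ok
(6,0)B 1/1 ok
(6,1)B 3/3 ok
(6,2)B 3/3 ok
(6,3)B 1/2 ok
(6,4)R 1/2 ok
For instance (0,1) has only 1/3 same-type neighbors, below 1/2.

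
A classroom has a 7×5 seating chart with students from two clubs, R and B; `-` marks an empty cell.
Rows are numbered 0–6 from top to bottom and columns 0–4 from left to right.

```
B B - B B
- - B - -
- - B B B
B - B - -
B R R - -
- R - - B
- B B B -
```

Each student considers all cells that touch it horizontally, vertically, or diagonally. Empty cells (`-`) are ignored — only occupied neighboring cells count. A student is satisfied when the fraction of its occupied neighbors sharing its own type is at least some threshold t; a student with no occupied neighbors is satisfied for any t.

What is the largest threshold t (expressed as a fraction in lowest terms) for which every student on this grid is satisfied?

Row 0: (0,0)B 1/1 · (0,1)B 2/2 · (0,3)B 2/2 · (0,4)B 1/1
Row 1: (1,2)B 4/4
Row 2: (2,2)B 3/3 · (2,3)B 4/4 · (2,4)B 1/1
Row 3: (3,0)B 1/2 · (3,2)B 2/4
Row 4: (4,0)B 1/3 · (4,1)R 2/5 · (4,2)R 2/3
Row 5: (5,1)R 2/5 · (5,4)B 1/1
Row 6: (6,1)B 1/2 · (6,2)B 2/3 · (6,3)B 2/2
The smallest same-type fraction is 1/3 at (4,0), which reduces to 1/3. Any threshold above that leaves this student unsatisfied.

1/3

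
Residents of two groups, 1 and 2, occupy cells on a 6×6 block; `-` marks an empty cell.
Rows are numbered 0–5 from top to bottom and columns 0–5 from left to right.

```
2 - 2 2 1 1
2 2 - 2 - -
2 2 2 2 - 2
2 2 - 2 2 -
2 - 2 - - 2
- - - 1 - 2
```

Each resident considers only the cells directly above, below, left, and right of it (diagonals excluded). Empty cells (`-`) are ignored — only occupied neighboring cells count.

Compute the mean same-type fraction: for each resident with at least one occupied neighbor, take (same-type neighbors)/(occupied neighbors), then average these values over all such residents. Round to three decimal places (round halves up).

0.956

(0,0)2 1/1
(0,2)2 1/1
(0,3)2 2/3
(0,4)1 1/2
(0,5)1 1/1
(1,0)2 3/3
(1,1)2 2/2
(1,3)2 2/2
(2,0)2 3/3
(2,1)2 4/4
(2,2)2 2/2
(2,3)2 3/3
(2,5)2 — no occupied neighbors
(3,0)2 3/3
(3,1)2 2/2
(3,3)2 2/2
(3,4)2 1/1
(4,0)2 1/1
(4,2)2 — no occupied neighbors
(4,5)2 1/1
(5,3)1 — no occupied neighbors
(5,5)2 1/1
Sum over 19 residents: 1/1 + 1/1 + 2/3 + 1/2 + 1/1 + 3/3 + 2/2 + 2/2 + 3/3 + 4/4 + 2/2 + 3/3 + 3/3 + 2/2 + 2/2 + 1/1 + 1/1 + 1/1 + 1/1 = 109/6; mean = 109/6 ÷ 19 = 109/114 = 0.956140… → 0.956.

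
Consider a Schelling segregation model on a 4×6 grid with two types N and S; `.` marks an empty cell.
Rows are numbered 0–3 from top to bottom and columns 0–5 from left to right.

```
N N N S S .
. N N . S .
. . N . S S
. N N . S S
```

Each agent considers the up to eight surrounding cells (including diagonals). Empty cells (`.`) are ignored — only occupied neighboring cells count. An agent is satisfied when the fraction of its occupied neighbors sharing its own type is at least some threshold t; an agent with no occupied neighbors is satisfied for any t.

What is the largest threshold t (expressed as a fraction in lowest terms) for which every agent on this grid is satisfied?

Row 0: (0,0)N 2/2 · (0,1)N 4/4 · (0,2)N 3/4 · (0,3)S 2/4 · (0,4)S 2/2
Row 1: (1,1)N 5/5 · (1,2)N 4/5 · (1,4)S 4/4
Row 2: (2,2)N 4/4 · (2,4)S 4/4 · (2,5)S 4/4
Row 3: (3,1)N 2/2 · (3,2)N 2/2 · (3,4)S 3/3 · (3,5)S 3/3
The smallest same-type fraction is 2/4 at (0,3), which reduces to 1/2. Any threshold above that leaves this agent unsatisfied.

1/2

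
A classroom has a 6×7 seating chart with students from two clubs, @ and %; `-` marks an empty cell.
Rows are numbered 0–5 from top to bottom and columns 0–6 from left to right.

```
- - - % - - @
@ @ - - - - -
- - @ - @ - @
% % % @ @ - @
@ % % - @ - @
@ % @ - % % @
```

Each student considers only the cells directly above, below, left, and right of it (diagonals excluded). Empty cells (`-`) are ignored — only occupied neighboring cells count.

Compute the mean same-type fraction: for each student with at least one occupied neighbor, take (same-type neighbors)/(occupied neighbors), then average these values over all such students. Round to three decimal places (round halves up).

0.640

(0,3)% — no occupied neighbors
(0,6)@ — no occupied neighbors
(1,0)@ 1/1
(1,1)@ 1/1
(2,2)@ 0/1
(2,4)@ 1/1
(2,6)@ 1/1
(3,0)% 1/2
(3,1)% 3/3
(3,2)% 2/4
(3,3)@ 1/2
(3,4)@ 3/3
(3,6)@ 2/2
(4,0)@ 1/3
(4,1)% 3/4
(4,2)% 2/3
(4,4)@ 1/2
(4,6)@ 2/2
(5,0)@ 1/2
(5,1)% 1/3
(5,2)@ 0/2
(5,4)% 1/2
(5,5)% 1/2
(5,6)@ 1/2
Sum over 22 students: 1/1 + 1/1 + 0/1 + 1/1 + 1/1 + 1/2 + 3/3 + 2/4 + 1/2 + 3/3 + 2/2 + 1/3 + 3/4 + 2/3 + 1/2 + 2/2 + 1/2 + 1/3 + 0/2 + 1/2 + 1/2 + 1/2 = 169/12; mean = 169/12 ÷ 22 = 169/264 = 0.640151… → 0.640.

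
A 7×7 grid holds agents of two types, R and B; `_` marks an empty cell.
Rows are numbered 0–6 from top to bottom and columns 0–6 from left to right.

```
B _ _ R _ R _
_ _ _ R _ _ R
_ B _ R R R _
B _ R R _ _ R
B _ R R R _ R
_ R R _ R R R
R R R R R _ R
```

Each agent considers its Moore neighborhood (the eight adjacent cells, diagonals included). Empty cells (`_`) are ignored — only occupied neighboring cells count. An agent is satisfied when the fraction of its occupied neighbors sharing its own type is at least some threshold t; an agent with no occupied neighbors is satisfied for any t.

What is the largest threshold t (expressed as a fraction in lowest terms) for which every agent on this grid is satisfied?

1/2

(0,0)B — no occupied neighbors
(0,3)R 1/1
(0,5)R 1/1
(1,3)R 3/3
(1,6)R 2/2
(2,1)B 1/2
(2,3)R 4/4
(2,4)R 4/4
(2,5)R 3/3
(3,0)B 2/2
(3,2)R 4/5
(3,3)R 6/6
(3,6)R 2/2
(4,0)B 1/2
(4,2)R 5/5
(4,3)R 6/6
(4,4)R 4/4
(4,6)R 3/3
(5,1)R 5/6
(5,2)R 6/6
(5,4)R 5/5
(5,5)R 6/6
(5,6)R 3/3
(6,0)R 2/2
(6,1)R 4/4
(6,2)R 4/4
(6,3)R 4/4
(6,4)R 3/3
(6,6)R 2/2
The smallest same-type fraction is 1/2 at (2,1), which reduces to 1/2. Any threshold above that leaves this agent unsatisfied.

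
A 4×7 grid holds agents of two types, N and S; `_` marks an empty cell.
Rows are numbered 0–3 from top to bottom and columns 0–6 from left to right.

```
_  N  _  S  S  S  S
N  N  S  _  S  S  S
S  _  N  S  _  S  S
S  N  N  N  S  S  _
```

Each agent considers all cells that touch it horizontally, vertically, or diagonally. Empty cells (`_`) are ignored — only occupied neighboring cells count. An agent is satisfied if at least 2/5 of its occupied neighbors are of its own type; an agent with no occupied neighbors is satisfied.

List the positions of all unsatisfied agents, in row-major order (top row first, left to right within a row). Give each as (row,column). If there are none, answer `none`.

(2,0)

(0,1)N 2/3 ✓
(0,3)S 3/3 ✓
(0,4)S 4/4 ✓
(0,5)S 5/5 ✓
(0,6)S 3/3 ✓
(1,0)N 2/3 ✓
(1,1)N 3/5 ✓
(1,2)S 2/5 ✓
(1,4)S 6/6 ✓
(1,5)S 7/7 ✓
(1,6)S 5/5 ✓
(2,0)S 1/4 ✗
(2,2)N 4/6 ✓
(2,3)S 3/6 ✓
(2,5)S 6/6 ✓
(2,6)S 4/4 ✓
(3,0)S 1/2 ✓
(3,1)N 2/4 ✓
(3,2)N 3/4 ✓
(3,3)N 2/4 ✓
(3,4)S 3/4 ✓
(3,5)S 3/3 ✓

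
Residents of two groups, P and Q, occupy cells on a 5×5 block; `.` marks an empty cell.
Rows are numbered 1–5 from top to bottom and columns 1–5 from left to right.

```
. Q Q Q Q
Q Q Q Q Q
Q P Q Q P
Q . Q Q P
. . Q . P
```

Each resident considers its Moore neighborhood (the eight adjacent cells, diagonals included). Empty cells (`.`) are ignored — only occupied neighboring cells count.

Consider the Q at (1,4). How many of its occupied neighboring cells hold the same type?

5

Occupied neighbors of (1,4): (1,3)=Q, (1,5)=Q, (2,3)=Q, (2,4)=Q, (2,5)=Q.
Same type (Q): 5 of 5.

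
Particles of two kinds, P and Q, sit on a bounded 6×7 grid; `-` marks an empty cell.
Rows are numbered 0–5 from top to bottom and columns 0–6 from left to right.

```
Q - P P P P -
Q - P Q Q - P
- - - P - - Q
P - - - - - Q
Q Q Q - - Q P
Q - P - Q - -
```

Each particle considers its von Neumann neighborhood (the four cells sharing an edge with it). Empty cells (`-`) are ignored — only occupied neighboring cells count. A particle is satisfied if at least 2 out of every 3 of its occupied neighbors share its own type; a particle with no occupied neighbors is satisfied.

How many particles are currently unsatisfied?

12

(0,0)Q 1/1 satisfied
(0,2)P 2/2 satisfied
(0,3)P 2/3 satisfied
(0,4)P 2/3 satisfied
(0,5)P 1/1 satisfied
(1,0)Q 1/1 satisfied
(1,2)P 1/2 not
(1,3)Q 1/4 not
(1,4)Q 1/2 not
(1,6)P 0/1 not
(2,3)P 0/1 not
(2,6)Q 1/2 not
(3,0)P 0/1 not
(3,6)Q 1/2 not
(4,0)Q 2/3 satisfied
(4,1)Q 2/2 satisfied
(4,2)Q 1/2 not
(4,5)Q 0/1 not
(4,6)P 0/2 not
(5,0)Q 1/1 satisfied
(5,2)P 0/1 not
(5,4)Q 0/0 satisfied
Unsatisfied: (1,2), (1,3), (1,4), (1,6), (2,3), (2,6), (3,0), (3,6), (4,2), (4,5), (4,6), (5,2) — 12 in total.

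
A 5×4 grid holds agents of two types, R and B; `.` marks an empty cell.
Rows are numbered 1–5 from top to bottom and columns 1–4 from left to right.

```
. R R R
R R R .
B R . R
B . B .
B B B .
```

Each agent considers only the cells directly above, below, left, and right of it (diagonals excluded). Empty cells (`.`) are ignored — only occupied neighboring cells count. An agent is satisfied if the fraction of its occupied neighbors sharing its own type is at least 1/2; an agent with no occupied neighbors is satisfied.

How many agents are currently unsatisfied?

1

Row 1: (1,2)R 2/2 ✓ · (1,3)R 3/3 ✓ · (1,4)R 1/1 ✓
Row 2: (2,1)R 1/2 ✓ · (2,2)R 4/4 ✓ · (2,3)R 2/2 ✓
Row 3: (3,1)B 1/3 ✗ · (3,2)R 1/2 ✓ · (3,4)R 0/0 ✓
Row 4: (4,1)B 2/2 ✓ · (4,3)B 1/1 ✓
Row 5: (5,1)B 2/2 ✓ · (5,2)B 2/2 ✓ · (5,3)B 2/2 ✓
Unsatisfied: (3,1) — 1 in total.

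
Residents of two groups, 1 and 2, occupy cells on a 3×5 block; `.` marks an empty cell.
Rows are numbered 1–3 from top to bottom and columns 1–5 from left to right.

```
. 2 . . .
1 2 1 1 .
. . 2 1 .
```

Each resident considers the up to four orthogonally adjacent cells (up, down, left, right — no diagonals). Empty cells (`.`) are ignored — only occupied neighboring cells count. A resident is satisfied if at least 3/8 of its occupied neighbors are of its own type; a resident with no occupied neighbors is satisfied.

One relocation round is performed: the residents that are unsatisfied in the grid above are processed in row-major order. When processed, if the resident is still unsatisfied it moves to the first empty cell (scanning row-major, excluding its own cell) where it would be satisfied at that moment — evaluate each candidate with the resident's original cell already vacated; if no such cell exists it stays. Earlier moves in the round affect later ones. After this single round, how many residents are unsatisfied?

0

Initially unsatisfied (in order): (2,1), (2,2), (2,3), (3,3).
  (2,1) → (1,3).
  (2,2): now satisfied by earlier moves; stays.
  (2,3): now satisfied by earlier moves; stays.
  (3,3) → (1,1).
Resulting grid:
2 2 1 . .
. 2 1 1 .
. . . 1 .
All satisfied now.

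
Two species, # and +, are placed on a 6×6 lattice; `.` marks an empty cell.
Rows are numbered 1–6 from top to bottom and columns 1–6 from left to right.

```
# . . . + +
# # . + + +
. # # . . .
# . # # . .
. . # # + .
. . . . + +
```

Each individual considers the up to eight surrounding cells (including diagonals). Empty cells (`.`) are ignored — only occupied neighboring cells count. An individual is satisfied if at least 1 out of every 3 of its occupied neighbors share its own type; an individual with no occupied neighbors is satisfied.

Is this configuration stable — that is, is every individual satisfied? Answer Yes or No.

(1,1)# 2/2 ok
(1,5)+ 4/4 ok
(1,6)+ 3/3 ok
(2,1)# 3/3 ok
(2,2)# 4/4 ok
(2,4)+ 2/3 ok
(2,5)+ 4/4 ok
(2,6)+ 3/3 ok
(3,2)# 5/5 ok
(3,3)# 4/5 ok
(4,1)# 1/1 ok
(4,3)# 5/5 ok
(4,4)# 4/5 ok
(5,3)# 3/3 ok
(5,4)# 3/5 ok
(5,5)+ 2/4 ok
(6,5)+ 2/3 ok
(6,6)+ 2/2 ok
All meet the threshold, so the configuration is stable.

Yes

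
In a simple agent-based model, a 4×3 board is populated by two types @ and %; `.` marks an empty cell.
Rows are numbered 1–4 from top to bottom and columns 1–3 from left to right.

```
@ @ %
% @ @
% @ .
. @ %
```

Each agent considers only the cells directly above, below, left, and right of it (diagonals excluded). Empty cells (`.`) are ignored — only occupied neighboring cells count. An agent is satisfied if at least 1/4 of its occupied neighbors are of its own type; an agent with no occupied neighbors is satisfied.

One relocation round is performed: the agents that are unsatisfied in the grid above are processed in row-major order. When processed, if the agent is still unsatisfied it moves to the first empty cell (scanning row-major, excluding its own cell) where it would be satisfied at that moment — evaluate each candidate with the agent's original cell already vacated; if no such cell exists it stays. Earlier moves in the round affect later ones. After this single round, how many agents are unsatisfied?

Initially unsatisfied (in order): (1,3), (4,3).
  (1,3) → (3,3).
  (4,3): now satisfied by earlier moves; stays.
Resulting grid:
@ @ .
% @ @
% @ %
. @ %
All satisfied now.

0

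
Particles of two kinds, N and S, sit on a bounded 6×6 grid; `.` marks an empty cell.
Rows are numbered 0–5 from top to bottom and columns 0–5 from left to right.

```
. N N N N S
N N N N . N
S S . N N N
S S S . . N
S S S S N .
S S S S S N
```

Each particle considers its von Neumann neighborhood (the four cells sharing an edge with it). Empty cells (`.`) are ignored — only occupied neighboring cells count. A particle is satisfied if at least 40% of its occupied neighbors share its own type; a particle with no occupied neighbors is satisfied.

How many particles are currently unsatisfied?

4

(0,1)N 2/2 ✓
(0,2)N 3/3 ✓
(0,3)N 3/3 ✓
(0,4)N 1/2 ✓
(0,5)S 0/2 ✗
(1,0)N 1/2 ✓
(1,1)N 3/4 ✓
(1,2)N 3/3 ✓
(1,3)N 3/3 ✓
(1,5)N 1/2 ✓
(2,0)S 2/3 ✓
(2,1)S 2/3 ✓
(2,3)N 2/2 ✓
(2,4)N 2/2 ✓
(2,5)N 3/3 ✓
(3,0)S 3/3 ✓
(3,1)S 4/4 ✓
(3,2)S 2/2 ✓
(3,5)N 1/1 ✓
(4,0)S 3/3 ✓
(4,1)S 4/4 ✓
(4,2)S 4/4 ✓
(4,3)S 2/3 ✓
(4,4)N 0/2 ✗
(5,0)S 2/2 ✓
(5,1)S 3/3 ✓
(5,2)S 3/3 ✓
(5,3)S 3/3 ✓
(5,4)S 1/3 ✗
(5,5)N 0/1 ✗
Unsatisfied: (0,5), (4,4), (5,4), (5,5) — 4 in total.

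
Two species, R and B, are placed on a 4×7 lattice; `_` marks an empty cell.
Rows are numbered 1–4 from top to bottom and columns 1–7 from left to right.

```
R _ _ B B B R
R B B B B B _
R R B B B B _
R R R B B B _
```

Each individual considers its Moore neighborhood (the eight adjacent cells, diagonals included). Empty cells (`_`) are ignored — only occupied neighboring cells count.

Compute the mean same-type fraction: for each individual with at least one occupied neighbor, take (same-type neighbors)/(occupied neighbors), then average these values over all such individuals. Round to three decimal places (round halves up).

0.779

(1,1)R 1/2
(1,4)B 4/4
(1,5)B 5/5
(1,6)B 3/4
(1,7)R 0/2
(2,1)R 3/4
(2,2)B 2/6
(2,3)B 5/6
(2,4)B 7/7
(2,5)B 8/8
(2,6)B 5/6
(3,1)R 4/5
(3,2)R 5/8
(3,3)B 5/8
(3,4)B 7/8
(3,5)B 8/8
(3,6)B 5/5
(4,1)R 3/3
(4,2)R 4/5
(4,3)R 2/5
(4,4)B 4/5
(4,5)B 5/5
(4,6)B 3/3
Sum over 23 individuals: 1/2 + 4/4 + 5/5 + 3/4 + 0/2 + 3/4 + 2/6 + 5/6 + 7/7 + 8/8 + 5/6 + 4/5 + 5/8 + 5/8 + 7/8 + 8/8 + 5/5 + 3/3 + 4/5 + 2/5 + 4/5 + 5/5 + 3/3 = 717/40; mean = 717/40 ÷ 23 = 717/920 = 0.779347… → 0.779.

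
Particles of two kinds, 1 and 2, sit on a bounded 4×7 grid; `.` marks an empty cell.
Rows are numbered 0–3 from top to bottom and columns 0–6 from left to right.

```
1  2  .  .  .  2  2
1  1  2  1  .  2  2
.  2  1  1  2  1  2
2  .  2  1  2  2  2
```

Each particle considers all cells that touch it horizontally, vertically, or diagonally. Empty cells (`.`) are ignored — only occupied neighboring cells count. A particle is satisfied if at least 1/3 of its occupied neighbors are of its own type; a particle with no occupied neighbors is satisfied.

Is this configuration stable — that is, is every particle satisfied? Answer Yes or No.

No

(0,0)1 2/3 ok
(0,1)2 1/4 unhappy
(0,5)2 3/3 ok
(0,6)2 3/3 ok
(1,0)1 2/4 ok
(1,1)1 3/6 ok
(1,2)2 2/6 ok
(1,3)1 2/4 ok
(1,5)2 5/6 ok
(1,6)2 4/5 ok
(2,1)2 3/6 ok
(2,2)1 4/7 ok
(2,3)1 3/7 ok
(2,4)2 3/7 ok
(2,5)1 0/7 unhappy
(2,6)2 4/5 ok
(3,0)2 1/1 ok
(3,2)2 1/4 unhappy
(3,3)1 2/5 ok
(3,4)2 2/5 ok
(3,5)2 4/5 ok
(3,6)2 2/3 ok
For instance (0,1) has only 1/4 same-type neighbors, below 1/3.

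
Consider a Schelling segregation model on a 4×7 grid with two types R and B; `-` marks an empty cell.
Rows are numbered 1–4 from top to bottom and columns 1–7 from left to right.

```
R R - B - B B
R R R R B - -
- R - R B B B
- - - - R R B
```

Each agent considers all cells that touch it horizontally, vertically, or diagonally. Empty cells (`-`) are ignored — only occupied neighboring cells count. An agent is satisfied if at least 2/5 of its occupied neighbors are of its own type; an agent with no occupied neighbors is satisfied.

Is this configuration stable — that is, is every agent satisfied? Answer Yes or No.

Row 1: (1,1)R 3/3 ok · (1,2)R 4/4 ok · (1,4)B 1/3 unhappy · (1,6)B 2/2 ok · (1,7)B 1/1 ok
Row 2: (2,1)R 4/4 ok · (2,2)R 5/5 ok · (2,3)R 5/6 ok · (2,4)R 2/5 ok · (2,5)B 4/6 ok
Row 3: (3,2)R 3/3 ok · (3,4)R 3/5 ok · (3,5)B 2/6 unhappy · (3,6)B 4/6 ok · (3,7)B 2/3 ok
Row 4: (4,5)R 2/4 ok · (4,6)R 1/5 unhappy · (4,7)B 2/3 ok
For instance (1,4) has only 1/3 same-type neighbors, below 2/5.

No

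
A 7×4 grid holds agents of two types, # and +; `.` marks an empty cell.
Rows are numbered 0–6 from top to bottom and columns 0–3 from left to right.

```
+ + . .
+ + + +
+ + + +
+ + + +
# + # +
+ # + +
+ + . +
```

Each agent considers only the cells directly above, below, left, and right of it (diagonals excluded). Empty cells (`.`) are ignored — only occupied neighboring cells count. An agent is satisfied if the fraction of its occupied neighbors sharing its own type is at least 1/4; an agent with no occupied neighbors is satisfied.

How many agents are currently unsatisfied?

3

Row 0: (0,0)+ 2/2 ✓ · (0,1)+ 2/2 ✓
Row 1: (1,0)+ 3/3 ✓ · (1,1)+ 4/4 ✓ · (1,2)+ 3/3 ✓ · (1,3)+ 2/2 ✓
Row 2: (2,0)+ 3/3 ✓ · (2,1)+ 4/4 ✓ · (2,2)+ 4/4 ✓ · (2,3)+ 3/3 ✓
Row 3: (3,0)+ 2/3 ✓ · (3,1)+ 4/4 ✓ · (3,2)+ 3/4 ✓ · (3,3)+ 3/3 ✓
Row 4: (4,0)# 0/3 ✗ · (4,1)+ 1/4 ✓ · (4,2)# 0/4 ✗ · (4,3)+ 2/3 ✓
Row 5: (5,0)+ 1/3 ✓ · (5,1)# 0/4 ✗ · (5,2)+ 1/3 ✓ · (5,3)+ 3/3 ✓
Row 6: (6,0)+ 2/2 ✓ · (6,1)+ 1/2 ✓ · (6,3)+ 1/1 ✓
Unsatisfied: (4,0), (4,2), (5,1) — 3 in total.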